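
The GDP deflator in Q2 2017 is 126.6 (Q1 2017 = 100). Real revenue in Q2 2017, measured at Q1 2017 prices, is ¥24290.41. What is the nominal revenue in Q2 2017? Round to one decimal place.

Nominal = Real × (Index/100) = 24290.41 × (126.6/100)
        = 24290.41 × 1.266 = 30751.6591

30751.7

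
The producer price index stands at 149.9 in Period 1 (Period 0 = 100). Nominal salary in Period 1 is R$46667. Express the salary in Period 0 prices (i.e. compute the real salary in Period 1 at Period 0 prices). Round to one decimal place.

Real = Nominal ÷ (Index/100) = 46667 ÷ (149.9/100)
     = 46667 ÷ 1.499 = 31132.0881

31132.1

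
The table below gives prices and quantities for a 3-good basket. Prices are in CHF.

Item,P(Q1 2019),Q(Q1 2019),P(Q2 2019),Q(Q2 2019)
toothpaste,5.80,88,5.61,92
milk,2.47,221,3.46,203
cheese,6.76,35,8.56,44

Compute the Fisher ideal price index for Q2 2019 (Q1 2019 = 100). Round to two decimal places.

120.11

Laspeyres component (base-period weights):
ΣP(Q2 2019)Q(Q1 2019) = 5.61×88 + 3.46×221 + 8.56×35 = 493.68 + 764.66 + 299.6 = 1557.94
ΣP(Q1 2019)Q(Q1 2019) = 5.80×88 + 2.47×221 + 6.76×35 = 510.4 + 545.87 + 236.6 = 1292.87
L = 1557.94 / 1292.87 × 100 = 120.5024
Paasche component (current-period weights):
ΣP(Q2 2019)Q(Q2 2019) = 5.61×92 + 3.46×203 + 8.56×44 = 516.12 + 702.38 + 376.64 = 1595.14
ΣP(Q1 2019)Q(Q2 2019) = 5.80×92 + 2.47×203 + 6.76×44 = 533.6 + 501.41 + 297.44 = 1332.45
P = 1595.14 / 1332.45 × 100 = 119.7148
Fisher = √(L × P) = √(120.5024 × 119.7148) = 120.1080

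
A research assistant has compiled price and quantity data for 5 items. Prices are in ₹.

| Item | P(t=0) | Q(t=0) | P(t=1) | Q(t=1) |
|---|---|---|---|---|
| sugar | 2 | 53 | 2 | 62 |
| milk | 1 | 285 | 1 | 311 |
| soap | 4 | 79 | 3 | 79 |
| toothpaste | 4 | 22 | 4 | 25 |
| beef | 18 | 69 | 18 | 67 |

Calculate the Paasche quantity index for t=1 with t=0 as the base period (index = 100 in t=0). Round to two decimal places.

Paasche quantity index uses current-period prices as weights.
ΣP(t=1)·Q(t=1) = 2×62 + 1×311 + 3×79 + 4×25 + 18×67 = 124 + 311 + 237 + 100 + 1206 = 1978
ΣP(t=1)·Q(t=0) = 2×53 + 1×285 + 3×79 + 4×22 + 18×69 = 106 + 285 + 237 + 88 + 1242 = 1958
Index = 1978 / 1958 × 100 = 101.0215

101.02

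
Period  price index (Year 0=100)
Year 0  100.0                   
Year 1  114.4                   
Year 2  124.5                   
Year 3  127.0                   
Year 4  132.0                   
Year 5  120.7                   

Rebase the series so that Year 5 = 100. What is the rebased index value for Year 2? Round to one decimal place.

103.1

Rebased(Year 2) = 124.5 / 120.7 × 100 = 103.1483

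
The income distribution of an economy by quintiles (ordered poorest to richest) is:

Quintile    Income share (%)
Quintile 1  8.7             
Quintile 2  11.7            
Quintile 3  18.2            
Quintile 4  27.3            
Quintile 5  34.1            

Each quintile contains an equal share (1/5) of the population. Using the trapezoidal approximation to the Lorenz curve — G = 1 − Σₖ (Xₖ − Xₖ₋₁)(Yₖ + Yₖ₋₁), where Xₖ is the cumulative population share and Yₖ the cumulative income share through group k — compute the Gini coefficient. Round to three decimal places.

0.266

Cumulative income shares Yₖ: 0.0870, 0.2040, 0.3860, 0.6590, 1.0000
Σ (Xₖ−Xₖ₋₁)(Yₖ+Yₖ₋₁) = (1/5)(0.0870+0.0000) + (1/5)(0.2040+0.0870) + (1/5)(0.3860+0.2040) + (1/5)(0.6590+0.3860) + (1/5)(1.0000+0.6590)
  = 0.0174 + 0.0582 + 0.1180 + 0.2090 + 0.3318 = 0.7344
G = 1 − 0.7344 = 0.2656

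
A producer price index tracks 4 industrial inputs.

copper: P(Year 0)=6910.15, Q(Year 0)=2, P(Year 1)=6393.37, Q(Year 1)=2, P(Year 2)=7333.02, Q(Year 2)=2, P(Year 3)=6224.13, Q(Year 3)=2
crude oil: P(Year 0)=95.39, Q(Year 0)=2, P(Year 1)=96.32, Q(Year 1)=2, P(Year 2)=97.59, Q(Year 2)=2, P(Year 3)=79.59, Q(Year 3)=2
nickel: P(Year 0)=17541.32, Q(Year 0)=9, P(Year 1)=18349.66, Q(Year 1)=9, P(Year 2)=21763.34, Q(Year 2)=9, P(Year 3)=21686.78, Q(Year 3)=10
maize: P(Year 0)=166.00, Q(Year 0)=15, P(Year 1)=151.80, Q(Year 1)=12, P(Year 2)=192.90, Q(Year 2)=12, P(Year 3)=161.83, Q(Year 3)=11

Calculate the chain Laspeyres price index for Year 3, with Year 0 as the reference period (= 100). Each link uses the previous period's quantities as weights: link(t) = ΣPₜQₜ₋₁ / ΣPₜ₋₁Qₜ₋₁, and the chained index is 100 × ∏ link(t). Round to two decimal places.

120.58

Link Year 0→Year 1:
ΣP(Year 1)Q(Year 0) = 6393.37×2 + 96.32×2 + 18349.66×9 + 151.80×15 = 12786.74 + 192.64 + 165146.94 + 2277 = 180403.32
ΣP(Year 0)Q(Year 0) = 6910.15×2 + 95.39×2 + 17541.32×9 + 166.00×15 = 13820.3 + 190.78 + 157871.88 + 2490 = 174372.96
link = 180403.32/174372.96 = 1.034583
Link Year 1→Year 2:
ΣP(Year 2)Q(Year 1) = 7333.02×2 + 97.59×2 + 21763.34×9 + 192.90×12 = 14666.04 + 195.18 + 195870.06 + 2314.8 = 213046.08
ΣP(Year 1)Q(Year 1) = 6393.37×2 + 96.32×2 + 18349.66×9 + 151.80×12 = 12786.74 + 192.64 + 165146.94 + 1821.6 = 179947.92
link = 213046.08/179947.92 = 1.183932
Link Year 2→Year 3:
ΣP(Year 3)Q(Year 2) = 6224.13×2 + 79.59×2 + 21686.78×9 + 161.83×12 = 12448.26 + 159.18 + 195181.02 + 1941.96 = 209730.42
ΣP(Year 2)Q(Year 2) = 7333.02×2 + 97.59×2 + 21763.34×9 + 192.90×12 = 14666.04 + 195.18 + 195870.06 + 2314.8 = 213046.08
link = 209730.42/213046.08 = 0.984437
Chained index = 100 × 1.034583 × 1.183932 × 0.984437 = 120.5813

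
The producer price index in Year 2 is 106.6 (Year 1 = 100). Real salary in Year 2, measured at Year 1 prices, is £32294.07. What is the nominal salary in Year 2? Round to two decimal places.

34425.48

Nominal = Real × (Index/100) = 32294.07 × (106.6/100)
        = 32294.07 × 1.066 = 34425.4786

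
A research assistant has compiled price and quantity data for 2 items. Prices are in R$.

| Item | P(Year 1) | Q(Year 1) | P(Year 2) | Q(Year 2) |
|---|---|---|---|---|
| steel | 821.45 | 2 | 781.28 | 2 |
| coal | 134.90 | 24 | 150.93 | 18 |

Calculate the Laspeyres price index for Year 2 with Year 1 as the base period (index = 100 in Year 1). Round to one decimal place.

Laspeyres price index uses base-period quantities as weights.
ΣP(Year 2)·Q(Year 1) = 781.28×2 + 150.93×24 = 1562.56 + 3622.32 = 5184.88
ΣP(Year 1)·Q(Year 1) = 821.45×2 + 134.90×24 = 1642.9 + 3237.6 = 4880.5
Index = 5184.88 / 4880.5 × 100 = 106.2367

106.2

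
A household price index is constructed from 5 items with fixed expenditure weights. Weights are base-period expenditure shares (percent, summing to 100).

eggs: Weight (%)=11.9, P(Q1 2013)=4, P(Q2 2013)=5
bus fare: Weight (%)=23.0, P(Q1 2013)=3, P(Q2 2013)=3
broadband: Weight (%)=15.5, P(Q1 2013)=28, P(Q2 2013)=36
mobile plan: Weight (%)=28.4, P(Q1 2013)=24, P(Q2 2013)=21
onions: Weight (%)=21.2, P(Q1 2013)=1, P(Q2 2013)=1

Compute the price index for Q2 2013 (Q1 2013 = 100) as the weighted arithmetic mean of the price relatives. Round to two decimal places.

103.85

eggs: 11.9 × (5/4) = 11.9 × 1.250000 = 14.8750
bus fare: 23.0 × (3/3) = 23.0 × 1.000000 = 23.0000
broadband: 15.5 × (36/28) = 15.5 × 1.285714 = 19.9286
mobile plan: 28.4 × (21/24) = 28.4 × 0.875000 = 24.8500
onions: 21.2 × (1/1) = 21.2 × 1.000000 = 21.2000
Index = Σ wᵢ·(p₁ᵢ/p₀ᵢ) = 14.8750 + 23.0000 + 19.9286 + 24.8500 + 21.2000 = 103.8536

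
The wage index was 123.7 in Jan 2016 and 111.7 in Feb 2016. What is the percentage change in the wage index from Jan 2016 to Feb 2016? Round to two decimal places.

Change = (111.7 − 123.7) / 123.7 × 100
       = -12.0 / 123.7 × 100 = -9.7009%

-9.70%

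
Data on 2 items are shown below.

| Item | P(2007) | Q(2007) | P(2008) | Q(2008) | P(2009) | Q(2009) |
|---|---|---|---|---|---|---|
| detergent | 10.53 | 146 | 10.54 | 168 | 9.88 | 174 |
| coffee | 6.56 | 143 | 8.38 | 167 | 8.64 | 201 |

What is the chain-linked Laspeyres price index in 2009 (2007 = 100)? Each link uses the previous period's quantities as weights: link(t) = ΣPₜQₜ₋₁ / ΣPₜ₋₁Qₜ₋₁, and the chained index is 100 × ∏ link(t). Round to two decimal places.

108.22

Link 2007→2008:
ΣP(2008)Q(2007) = 10.54×146 + 8.38×143 = 1538.84 + 1198.34 = 2737.18
ΣP(2007)Q(2007) = 10.53×146 + 6.56×143 = 1537.38 + 938.08 = 2475.46
link = 2737.18/2475.46 = 1.105726
Link 2008→2009:
ΣP(2009)Q(2008) = 9.88×168 + 8.64×167 = 1659.84 + 1442.88 = 3102.72
ΣP(2008)Q(2008) = 10.54×168 + 8.38×167 = 1770.72 + 1399.46 = 3170.18
link = 3102.72/3170.18 = 0.978720
Chained index = 100 × 1.105726 × 0.978720 = 108.2196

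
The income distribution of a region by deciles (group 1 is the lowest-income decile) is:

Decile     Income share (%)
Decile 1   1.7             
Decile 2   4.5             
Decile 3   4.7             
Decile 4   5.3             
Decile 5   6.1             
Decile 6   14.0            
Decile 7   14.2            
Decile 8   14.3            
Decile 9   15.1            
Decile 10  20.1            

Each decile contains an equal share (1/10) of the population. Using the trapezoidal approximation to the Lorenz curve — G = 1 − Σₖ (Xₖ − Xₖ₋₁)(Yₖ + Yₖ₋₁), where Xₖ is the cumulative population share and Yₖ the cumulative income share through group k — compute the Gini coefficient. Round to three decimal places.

Cumulative income shares Yₖ: 0.0170, 0.0620, 0.1090, 0.1620, 0.2230, 0.3630, 0.5050, 0.6480, 0.7990, 1.0000
Σ (Xₖ−Xₖ₋₁)(Yₖ+Yₖ₋₁) = (1/10)(0.0170+0.0000) + (1/10)(0.0620+0.0170) + (1/10)(0.1090+0.0620) + (1/10)(0.1620+0.1090) + (1/10)(0.2230+0.1620) + (1/10)(0.3630+0.2230) + (1/10)(0.5050+0.3630) + (1/10)(0.6480+0.5050) + (1/10)(0.7990+0.6480) + (1/10)(1.0000+0.7990)
  = 0.0017 + 0.0079 + 0.0171 + 0.0271 + 0.0385 + 0.0586 + 0.0868 + 0.1153 + 0.1447 + 0.1799 = 0.6776
G = 1 − 0.6776 = 0.3224

0.322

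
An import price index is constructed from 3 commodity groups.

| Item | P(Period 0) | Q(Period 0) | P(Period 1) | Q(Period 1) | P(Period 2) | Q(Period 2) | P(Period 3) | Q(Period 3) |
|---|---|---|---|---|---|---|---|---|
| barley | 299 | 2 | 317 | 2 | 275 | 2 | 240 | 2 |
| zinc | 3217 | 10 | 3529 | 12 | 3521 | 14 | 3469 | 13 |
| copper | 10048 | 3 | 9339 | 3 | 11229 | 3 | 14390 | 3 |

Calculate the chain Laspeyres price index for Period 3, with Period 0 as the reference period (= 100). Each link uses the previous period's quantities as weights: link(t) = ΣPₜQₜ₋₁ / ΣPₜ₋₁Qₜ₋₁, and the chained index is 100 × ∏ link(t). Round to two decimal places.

Link Period 0→Period 1:
ΣP(Period 1)Q(Period 0) = 317×2 + 3529×10 + 9339×3 = 634 + 35290 + 28017 = 63941
ΣP(Period 0)Q(Period 0) = 299×2 + 3217×10 + 10048×3 = 598 + 32170 + 30144 = 62912
link = 63941/62912 = 1.016356
Link Period 1→Period 2:
ΣP(Period 2)Q(Period 1) = 275×2 + 3521×12 + 11229×3 = 550 + 42252 + 33687 = 76489
ΣP(Period 1)Q(Period 1) = 317×2 + 3529×12 + 9339×3 = 634 + 42348 + 28017 = 70999
link = 76489/70999 = 1.077325
Link Period 2→Period 3:
ΣP(Period 3)Q(Period 2) = 240×2 + 3469×14 + 14390×3 = 480 + 48566 + 43170 = 92216
ΣP(Period 2)Q(Period 2) = 275×2 + 3521×14 + 11229×3 = 550 + 49294 + 33687 = 83531
link = 92216/83531 = 1.103973
Chained index = 100 × 1.016356 × 1.077325 × 1.103973 = 120.8791

120.88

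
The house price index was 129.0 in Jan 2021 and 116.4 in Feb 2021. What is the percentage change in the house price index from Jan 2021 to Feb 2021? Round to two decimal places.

Change = (116.4 − 129.0) / 129.0 × 100
       = -12.6 / 129.0 × 100 = -9.7674%

-9.77%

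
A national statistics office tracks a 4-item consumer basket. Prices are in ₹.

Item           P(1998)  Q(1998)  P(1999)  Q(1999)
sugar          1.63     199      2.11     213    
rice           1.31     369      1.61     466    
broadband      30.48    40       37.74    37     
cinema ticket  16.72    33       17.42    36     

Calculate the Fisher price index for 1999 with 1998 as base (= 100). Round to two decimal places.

Laspeyres component (base-period weights):
ΣP(1999)Q(1998) = 2.11×199 + 1.61×369 + 37.74×40 + 17.42×33 = 419.89 + 594.09 + 1509.6 + 574.86 = 3098.44
ΣP(1998)Q(1998) = 1.63×199 + 1.31×369 + 30.48×40 + 16.72×33 = 324.37 + 483.39 + 1219.2 + 551.76 = 2578.72
L = 3098.44 / 2578.72 × 100 = 120.1542
Paasche component (current-period weights):
ΣP(1999)Q(1999) = 2.11×213 + 1.61×466 + 37.74×37 + 17.42×36 = 449.43 + 750.26 + 1396.38 + 627.12 = 3223.19
ΣP(1998)Q(1999) = 1.63×213 + 1.31×466 + 30.48×37 + 16.72×36 = 347.19 + 610.46 + 1127.76 + 601.92 = 2687.33
P = 3223.19 / 2687.33 × 100 = 119.9402
Fisher = √(L × P) = √(120.1542 × 119.9402) = 120.0472

120.05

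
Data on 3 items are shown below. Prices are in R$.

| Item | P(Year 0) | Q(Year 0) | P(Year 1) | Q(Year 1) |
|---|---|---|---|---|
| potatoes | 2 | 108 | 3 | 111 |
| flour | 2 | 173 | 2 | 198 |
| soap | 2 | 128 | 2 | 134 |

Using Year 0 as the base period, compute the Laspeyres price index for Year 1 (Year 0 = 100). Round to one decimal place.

113.2

Laspeyres price index uses base-period quantities as weights.
ΣP(Year 1)·Q(Year 0) = 3×108 + 2×173 + 2×128 = 324 + 346 + 256 = 926
ΣP(Year 0)·Q(Year 0) = 2×108 + 2×173 + 2×128 = 216 + 346 + 256 = 818
Index = 926 / 818 × 100 = 113.2029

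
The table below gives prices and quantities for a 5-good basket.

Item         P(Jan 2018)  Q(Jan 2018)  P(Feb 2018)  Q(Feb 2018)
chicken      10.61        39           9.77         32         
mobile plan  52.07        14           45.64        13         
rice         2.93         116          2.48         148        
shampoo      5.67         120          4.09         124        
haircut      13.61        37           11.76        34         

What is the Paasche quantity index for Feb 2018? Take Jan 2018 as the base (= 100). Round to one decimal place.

Paasche quantity index uses current-period prices as weights.
ΣP(Feb 2018)·Q(Feb 2018) = 9.77×32 + 45.64×13 + 2.48×148 + 4.09×124 + 11.76×34 = 312.64 + 593.32 + 367.04 + 507.16 + 399.84 = 2180
ΣP(Feb 2018)·Q(Jan 2018) = 9.77×39 + 45.64×14 + 2.48×116 + 4.09×120 + 11.76×37 = 381.03 + 638.96 + 287.68 + 490.8 + 435.12 = 2233.59
Index = 2180 / 2233.59 × 100 = 97.6007

97.6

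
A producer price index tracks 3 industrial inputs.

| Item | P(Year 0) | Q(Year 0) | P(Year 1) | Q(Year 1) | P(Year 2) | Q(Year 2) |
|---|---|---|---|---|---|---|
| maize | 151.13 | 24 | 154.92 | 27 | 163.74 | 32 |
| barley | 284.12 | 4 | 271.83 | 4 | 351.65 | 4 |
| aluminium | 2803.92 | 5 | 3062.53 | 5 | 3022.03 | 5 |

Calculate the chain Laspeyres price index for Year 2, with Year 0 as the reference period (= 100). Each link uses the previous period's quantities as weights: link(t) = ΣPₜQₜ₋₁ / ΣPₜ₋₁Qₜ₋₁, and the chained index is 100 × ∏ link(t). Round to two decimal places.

Link Year 0→Year 1:
ΣP(Year 1)Q(Year 0) = 154.92×24 + 271.83×4 + 3062.53×5 = 3718.08 + 1087.32 + 15312.65 = 20118.05
ΣP(Year 0)Q(Year 0) = 151.13×24 + 284.12×4 + 2803.92×5 = 3627.12 + 1136.48 + 14019.6 = 18783.2
link = 20118.05/18783.2 = 1.071066
Link Year 1→Year 2:
ΣP(Year 2)Q(Year 1) = 163.74×27 + 351.65×4 + 3022.03×5 = 4420.98 + 1406.6 + 15110.15 = 20937.73
ΣP(Year 1)Q(Year 1) = 154.92×27 + 271.83×4 + 3062.53×5 = 4182.84 + 1087.32 + 15312.65 = 20582.81
link = 20937.73/20582.81 = 1.017244
Chained index = 100 × 1.071066 × 1.017244 = 108.9535

108.95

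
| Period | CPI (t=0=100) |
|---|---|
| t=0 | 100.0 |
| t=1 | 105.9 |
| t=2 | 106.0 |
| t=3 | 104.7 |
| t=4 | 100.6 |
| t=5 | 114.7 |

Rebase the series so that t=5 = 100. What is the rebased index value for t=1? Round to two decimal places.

92.33

Rebased(t=1) = 105.9 / 114.7 × 100 = 92.3278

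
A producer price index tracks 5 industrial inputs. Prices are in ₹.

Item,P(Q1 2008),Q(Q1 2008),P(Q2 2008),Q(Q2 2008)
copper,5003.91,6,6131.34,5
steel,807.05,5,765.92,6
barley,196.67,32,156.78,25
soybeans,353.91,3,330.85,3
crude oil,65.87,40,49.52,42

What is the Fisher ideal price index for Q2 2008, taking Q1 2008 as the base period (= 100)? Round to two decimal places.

109.88

Laspeyres component (base-period weights):
ΣP(Q2 2008)Q(Q1 2008) = 6131.34×6 + 765.92×5 + 156.78×32 + 330.85×3 + 49.52×40 = 36788.04 + 3829.6 + 5016.96 + 992.55 + 1980.8 = 48607.95
ΣP(Q1 2008)Q(Q1 2008) = 5003.91×6 + 807.05×5 + 196.67×32 + 353.91×3 + 65.87×40 = 30023.46 + 4035.25 + 6293.44 + 1061.73 + 2634.8 = 44048.68
L = 48607.95 / 44048.68 × 100 = 110.3505
Paasche component (current-period weights):
ΣP(Q2 2008)Q(Q2 2008) = 6131.34×5 + 765.92×6 + 156.78×25 + 330.85×3 + 49.52×42 = 30656.7 + 4595.52 + 3919.5 + 992.55 + 2079.84 = 42244.11
ΣP(Q1 2008)Q(Q2 2008) = 5003.91×5 + 807.05×6 + 196.67×25 + 353.91×3 + 65.87×42 = 25019.55 + 4842.3 + 4916.75 + 1061.73 + 2766.54 = 38606.87
P = 42244.11 / 38606.87 × 100 = 109.4212
Fisher = √(L × P) = √(110.3505 × 109.4212) = 109.8849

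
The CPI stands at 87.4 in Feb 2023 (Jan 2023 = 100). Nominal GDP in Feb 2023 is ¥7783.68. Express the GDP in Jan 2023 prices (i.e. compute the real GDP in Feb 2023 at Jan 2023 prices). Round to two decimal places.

8905.81

Real = Nominal ÷ (Index/100) = 7783.68 ÷ (87.4/100)
     = 7783.68 ÷ 0.874 = 8905.8124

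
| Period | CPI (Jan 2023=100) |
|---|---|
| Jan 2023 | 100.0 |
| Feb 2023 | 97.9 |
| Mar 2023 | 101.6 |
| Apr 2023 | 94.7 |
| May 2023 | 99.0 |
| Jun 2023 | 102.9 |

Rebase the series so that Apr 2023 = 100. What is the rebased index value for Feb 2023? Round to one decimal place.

103.4

Rebased(Feb 2023) = 97.9 / 94.7 × 100 = 103.3791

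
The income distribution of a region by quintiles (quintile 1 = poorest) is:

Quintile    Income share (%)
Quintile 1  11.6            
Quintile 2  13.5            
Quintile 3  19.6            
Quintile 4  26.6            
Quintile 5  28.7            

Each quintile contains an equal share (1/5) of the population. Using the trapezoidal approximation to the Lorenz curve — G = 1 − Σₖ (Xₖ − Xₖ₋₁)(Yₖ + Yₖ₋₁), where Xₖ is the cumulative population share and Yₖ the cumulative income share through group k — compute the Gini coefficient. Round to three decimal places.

Cumulative income shares Yₖ: 0.1160, 0.2510, 0.4470, 0.7130, 1.0000
Σ (Xₖ−Xₖ₋₁)(Yₖ+Yₖ₋₁) = (1/5)(0.1160+0.0000) + (1/5)(0.2510+0.1160) + (1/5)(0.4470+0.2510) + (1/5)(0.7130+0.4470) + (1/5)(1.0000+0.7130)
  = 0.0232 + 0.0734 + 0.1396 + 0.2320 + 0.3426 = 0.8108
G = 1 − 0.8108 = 0.1892

0.189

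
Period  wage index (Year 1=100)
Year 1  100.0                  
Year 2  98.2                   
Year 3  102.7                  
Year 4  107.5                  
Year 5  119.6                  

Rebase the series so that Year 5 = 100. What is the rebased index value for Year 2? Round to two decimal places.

Rebased(Year 2) = 98.2 / 119.6 × 100 = 82.1070

82.11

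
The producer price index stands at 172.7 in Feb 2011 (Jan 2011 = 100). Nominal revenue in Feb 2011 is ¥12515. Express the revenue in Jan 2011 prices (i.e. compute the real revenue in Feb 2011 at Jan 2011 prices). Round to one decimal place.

Real = Nominal ÷ (Index/100) = 12515 ÷ (172.7/100)
     = 12515 ÷ 1.727 = 7246.6705

7246.7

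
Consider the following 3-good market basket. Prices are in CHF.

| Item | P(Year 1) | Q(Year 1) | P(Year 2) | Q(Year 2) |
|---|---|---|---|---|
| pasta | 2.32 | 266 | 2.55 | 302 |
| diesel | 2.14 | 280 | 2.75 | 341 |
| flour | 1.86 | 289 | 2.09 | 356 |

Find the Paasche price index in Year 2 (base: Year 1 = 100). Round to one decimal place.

117.2

Paasche price index uses current-period quantities as weights.
ΣP(Year 2)·Q(Year 2) = 2.55×302 + 2.75×341 + 2.09×356 = 770.1 + 937.75 + 744.04 = 2451.89
ΣP(Year 1)·Q(Year 2) = 2.32×302 + 2.14×341 + 1.86×356 = 700.64 + 729.74 + 662.16 = 2092.54
Index = 2451.89 / 2092.54 × 100 = 117.1729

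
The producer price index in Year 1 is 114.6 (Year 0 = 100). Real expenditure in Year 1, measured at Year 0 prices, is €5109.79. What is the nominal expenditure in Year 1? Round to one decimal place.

5855.8

Nominal = Real × (Index/100) = 5109.79 × (114.6/100)
        = 5109.79 × 1.146 = 5855.8193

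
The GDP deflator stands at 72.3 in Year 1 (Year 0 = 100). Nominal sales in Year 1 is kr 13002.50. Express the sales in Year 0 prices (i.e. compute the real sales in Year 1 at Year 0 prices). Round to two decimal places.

17984.09

Real = Nominal ÷ (Index/100) = 13002.50 ÷ (72.3/100)
     = 13002.50 ÷ 0.723 = 17984.0941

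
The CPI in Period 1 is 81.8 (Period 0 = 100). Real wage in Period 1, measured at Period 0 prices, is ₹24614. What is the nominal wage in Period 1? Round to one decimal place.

Nominal = Real × (Index/100) = 24614 × (81.8/100)
        = 24614 × 0.818 = 20134.2520

20134.3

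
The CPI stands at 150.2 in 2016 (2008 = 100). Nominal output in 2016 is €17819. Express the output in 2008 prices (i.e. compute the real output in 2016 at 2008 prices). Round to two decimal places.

Real = Nominal ÷ (Index/100) = 17819 ÷ (150.2/100)
     = 17819 ÷ 1.502 = 11863.5153

11863.52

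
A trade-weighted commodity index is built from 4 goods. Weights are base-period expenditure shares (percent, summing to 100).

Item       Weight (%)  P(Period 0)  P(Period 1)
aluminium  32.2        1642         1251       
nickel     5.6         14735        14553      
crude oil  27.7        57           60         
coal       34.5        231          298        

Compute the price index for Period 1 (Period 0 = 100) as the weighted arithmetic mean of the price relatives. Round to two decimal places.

aluminium: 32.2 × (1251/1642) = 32.2 × 0.761876 = 24.5324
nickel: 5.6 × (14553/14735) = 5.6 × 0.987648 = 5.5308
crude oil: 27.7 × (60/57) = 27.7 × 1.052632 = 29.1579
coal: 34.5 × (298/231) = 34.5 × 1.290043 = 44.5065
Index = Σ wᵢ·(p₁ᵢ/p₀ᵢ) = 24.5324 + 5.5308 + 29.1579 + 44.5065 = 103.7276

103.73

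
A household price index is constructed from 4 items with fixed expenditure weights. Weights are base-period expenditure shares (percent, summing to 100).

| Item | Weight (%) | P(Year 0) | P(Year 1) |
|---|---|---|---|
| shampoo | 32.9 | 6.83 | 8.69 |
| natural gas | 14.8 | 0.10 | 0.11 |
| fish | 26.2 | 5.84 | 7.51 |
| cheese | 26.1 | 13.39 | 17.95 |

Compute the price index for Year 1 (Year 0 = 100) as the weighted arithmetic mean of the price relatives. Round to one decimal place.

shampoo: 32.9 × (8.69/6.83) = 32.9 × 1.272328 = 41.8596
natural gas: 14.8 × (0.11/0.10) = 14.8 × 1.100000 = 16.2800
fish: 26.2 × (7.51/5.84) = 26.2 × 1.285959 = 33.6921
cheese: 26.1 × (17.95/13.39) = 26.1 × 1.340553 = 34.9884
Index = Σ wᵢ·(p₁ᵢ/p₀ᵢ) = 41.8596 + 16.2800 + 33.6921 + 34.9884 = 126.8201

126.8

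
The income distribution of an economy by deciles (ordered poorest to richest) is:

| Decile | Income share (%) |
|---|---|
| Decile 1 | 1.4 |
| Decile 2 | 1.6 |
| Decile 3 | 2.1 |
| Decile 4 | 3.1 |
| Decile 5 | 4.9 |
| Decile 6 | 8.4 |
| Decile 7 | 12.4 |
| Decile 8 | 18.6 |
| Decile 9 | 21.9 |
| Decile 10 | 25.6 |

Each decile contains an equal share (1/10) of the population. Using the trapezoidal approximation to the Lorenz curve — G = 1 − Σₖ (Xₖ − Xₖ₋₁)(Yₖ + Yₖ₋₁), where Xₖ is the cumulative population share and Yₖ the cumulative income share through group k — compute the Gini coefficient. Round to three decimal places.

Cumulative income shares Yₖ: 0.0140, 0.0300, 0.0510, 0.0820, 0.1310, 0.2150, 0.3390, 0.5250, 0.7440, 1.0000
Σ (Xₖ−Xₖ₋₁)(Yₖ+Yₖ₋₁) = (1/10)(0.0140+0.0000) + (1/10)(0.0300+0.0140) + (1/10)(0.0510+0.0300) + (1/10)(0.0820+0.0510) + (1/10)(0.1310+0.0820) + (1/10)(0.2150+0.1310) + (1/10)(0.3390+0.2150) + (1/10)(0.5250+0.3390) + (1/10)(0.7440+0.5250) + (1/10)(1.0000+0.7440)
  = 0.0014 + 0.0044 + 0.0081 + 0.0133 + 0.0213 + 0.0346 + 0.0554 + 0.0864 + 0.1269 + 0.1744 = 0.5262
G = 1 − 0.5262 = 0.4738

0.474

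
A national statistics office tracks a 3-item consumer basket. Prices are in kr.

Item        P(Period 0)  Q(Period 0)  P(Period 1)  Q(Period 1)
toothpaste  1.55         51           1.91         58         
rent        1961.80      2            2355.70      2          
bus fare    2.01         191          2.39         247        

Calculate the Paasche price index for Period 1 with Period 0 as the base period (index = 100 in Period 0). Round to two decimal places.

Paasche price index uses current-period quantities as weights.
ΣP(Period 1)·Q(Period 1) = 1.91×58 + 2355.70×2 + 2.39×247 = 110.78 + 4711.4 + 590.33 = 5412.51
ΣP(Period 0)·Q(Period 1) = 1.55×58 + 1961.80×2 + 2.01×247 = 89.9 + 3923.6 + 496.47 = 4509.97
Index = 5412.51 / 4509.97 × 100 = 120.0121

120.01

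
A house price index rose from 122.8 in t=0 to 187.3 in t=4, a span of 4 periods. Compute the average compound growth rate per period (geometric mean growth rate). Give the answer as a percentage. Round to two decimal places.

Growth factor = (187.3/122.8)^(1/4) = (1.525244)^(1/4) = 1.111309
Growth rate = 1.111309 − 1 = 0.111309 = 11.1309%

11.13%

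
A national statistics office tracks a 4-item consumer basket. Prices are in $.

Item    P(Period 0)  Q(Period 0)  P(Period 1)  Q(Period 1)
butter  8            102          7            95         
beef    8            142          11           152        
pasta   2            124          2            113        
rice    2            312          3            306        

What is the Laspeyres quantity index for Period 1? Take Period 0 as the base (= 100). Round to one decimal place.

Laspeyres quantity index uses base-period prices as weights.
ΣP(Period 0)·Q(Period 1) = 8×95 + 8×152 + 2×113 + 2×306 = 760 + 1216 + 226 + 612 = 2814
ΣP(Period 0)·Q(Period 0) = 8×102 + 8×142 + 2×124 + 2×312 = 816 + 1136 + 248 + 624 = 2824
Index = 2814 / 2824 × 100 = 99.6459

99.6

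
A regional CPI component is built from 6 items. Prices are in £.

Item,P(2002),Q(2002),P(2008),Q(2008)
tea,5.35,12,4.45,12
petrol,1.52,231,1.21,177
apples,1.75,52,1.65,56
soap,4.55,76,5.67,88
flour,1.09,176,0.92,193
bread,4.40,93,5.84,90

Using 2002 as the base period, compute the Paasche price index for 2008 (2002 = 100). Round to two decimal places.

Paasche price index uses current-period quantities as weights.
ΣP(2008)·Q(2008) = 4.45×12 + 1.21×177 + 1.65×56 + 5.67×88 + 0.92×193 + 5.84×90 = 53.4 + 214.17 + 92.4 + 498.96 + 177.56 + 525.6 = 1562.09
ΣP(2002)·Q(2008) = 5.35×12 + 1.52×177 + 1.75×56 + 4.55×88 + 1.09×193 + 4.40×90 = 64.2 + 269.04 + 98 + 400.4 + 210.37 + 396 = 1438.01
Index = 1562.09 / 1438.01 × 100 = 108.6286

108.63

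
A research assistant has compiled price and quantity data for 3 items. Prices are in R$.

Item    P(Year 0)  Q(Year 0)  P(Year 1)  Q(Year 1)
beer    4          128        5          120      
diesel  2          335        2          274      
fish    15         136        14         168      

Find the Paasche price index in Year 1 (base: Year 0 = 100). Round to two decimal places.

98.65

Paasche price index uses current-period quantities as weights.
ΣP(Year 1)·Q(Year 1) = 5×120 + 2×274 + 14×168 = 600 + 548 + 2352 = 3500
ΣP(Year 0)·Q(Year 1) = 4×120 + 2×274 + 15×168 = 480 + 548 + 2520 = 3548
Index = 3500 / 3548 × 100 = 98.6471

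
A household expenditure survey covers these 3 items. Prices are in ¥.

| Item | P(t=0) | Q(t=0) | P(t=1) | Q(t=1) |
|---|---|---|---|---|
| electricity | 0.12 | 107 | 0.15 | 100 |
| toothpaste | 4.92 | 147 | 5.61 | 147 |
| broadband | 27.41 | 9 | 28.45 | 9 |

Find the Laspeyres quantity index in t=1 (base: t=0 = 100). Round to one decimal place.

99.9

Laspeyres quantity index uses base-period prices as weights.
ΣP(t=0)·Q(t=1) = 0.12×100 + 4.92×147 + 27.41×9 = 12 + 723.24 + 246.69 = 981.93
ΣP(t=0)·Q(t=0) = 0.12×107 + 4.92×147 + 27.41×9 = 12.84 + 723.24 + 246.69 = 982.77
Index = 981.93 / 982.77 × 100 = 99.9145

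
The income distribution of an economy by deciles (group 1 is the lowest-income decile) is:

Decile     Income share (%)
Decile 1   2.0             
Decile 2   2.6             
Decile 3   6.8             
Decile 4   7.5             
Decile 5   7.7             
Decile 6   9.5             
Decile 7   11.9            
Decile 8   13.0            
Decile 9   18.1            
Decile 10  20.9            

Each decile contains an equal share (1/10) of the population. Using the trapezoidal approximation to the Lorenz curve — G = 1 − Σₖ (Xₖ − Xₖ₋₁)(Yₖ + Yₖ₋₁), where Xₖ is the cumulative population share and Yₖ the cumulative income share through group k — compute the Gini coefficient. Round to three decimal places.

0.325

Cumulative income shares Yₖ: 0.0200, 0.0460, 0.1140, 0.1890, 0.2660, 0.3610, 0.4800, 0.6100, 0.7910, 1.0000
Σ (Xₖ−Xₖ₋₁)(Yₖ+Yₖ₋₁) = (1/10)(0.0200+0.0000) + (1/10)(0.0460+0.0200) + (1/10)(0.1140+0.0460) + (1/10)(0.1890+0.1140) + (1/10)(0.2660+0.1890) + (1/10)(0.3610+0.2660) + (1/10)(0.4800+0.3610) + (1/10)(0.6100+0.4800) + (1/10)(0.7910+0.6100) + (1/10)(1.0000+0.7910)
  = 0.0020 + 0.0066 + 0.0160 + 0.0303 + 0.0455 + 0.0627 + 0.0841 + 0.1090 + 0.1401 + 0.1791 = 0.6754
G = 1 − 0.6754 = 0.3246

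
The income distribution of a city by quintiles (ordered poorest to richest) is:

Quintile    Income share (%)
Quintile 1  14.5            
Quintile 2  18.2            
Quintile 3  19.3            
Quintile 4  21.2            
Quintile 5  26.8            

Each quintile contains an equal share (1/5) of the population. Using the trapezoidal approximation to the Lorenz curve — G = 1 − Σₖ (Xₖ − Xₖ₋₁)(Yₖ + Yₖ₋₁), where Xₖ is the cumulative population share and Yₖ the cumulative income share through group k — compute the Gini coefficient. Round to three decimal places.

0.110

Cumulative income shares Yₖ: 0.1450, 0.3270, 0.5200, 0.7320, 1.0000
Σ (Xₖ−Xₖ₋₁)(Yₖ+Yₖ₋₁) = (1/5)(0.1450+0.0000) + (1/5)(0.3270+0.1450) + (1/5)(0.5200+0.3270) + (1/5)(0.7320+0.5200) + (1/5)(1.0000+0.7320)
  = 0.0290 + 0.0944 + 0.1694 + 0.2504 + 0.3464 = 0.8896
G = 1 − 0.8896 = 0.1104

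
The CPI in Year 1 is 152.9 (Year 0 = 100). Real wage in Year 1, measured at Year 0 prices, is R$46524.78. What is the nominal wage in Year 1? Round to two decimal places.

Nominal = Real × (Index/100) = 46524.78 × (152.9/100)
        = 46524.78 × 1.529 = 71136.3886

71136.39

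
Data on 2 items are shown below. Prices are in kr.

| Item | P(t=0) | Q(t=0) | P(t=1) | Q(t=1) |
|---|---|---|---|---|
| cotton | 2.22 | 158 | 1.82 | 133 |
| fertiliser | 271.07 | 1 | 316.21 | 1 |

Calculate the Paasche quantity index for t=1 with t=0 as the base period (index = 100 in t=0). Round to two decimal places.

92.46

Paasche quantity index uses current-period prices as weights.
ΣP(t=1)·Q(t=1) = 1.82×133 + 316.21×1 = 242.06 + 316.21 = 558.27
ΣP(t=1)·Q(t=0) = 1.82×158 + 316.21×1 = 287.56 + 316.21 = 603.77
Index = 558.27 / 603.77 × 100 = 92.4640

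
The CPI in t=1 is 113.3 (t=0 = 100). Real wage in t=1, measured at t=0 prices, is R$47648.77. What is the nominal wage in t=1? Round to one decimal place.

53986.1

Nominal = Real × (Index/100) = 47648.77 × (113.3/100)
        = 47648.77 × 1.133 = 53986.0564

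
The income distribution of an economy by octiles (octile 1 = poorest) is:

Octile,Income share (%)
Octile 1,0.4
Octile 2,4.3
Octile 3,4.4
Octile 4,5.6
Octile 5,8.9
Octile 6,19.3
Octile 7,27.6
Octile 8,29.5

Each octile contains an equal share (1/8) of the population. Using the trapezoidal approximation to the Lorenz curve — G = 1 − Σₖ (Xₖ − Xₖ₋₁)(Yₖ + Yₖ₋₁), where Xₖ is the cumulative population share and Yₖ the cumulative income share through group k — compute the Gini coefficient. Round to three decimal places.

0.460

Cumulative income shares Yₖ: 0.0040, 0.0470, 0.0910, 0.1470, 0.2360, 0.4290, 0.7050, 1.0000
Σ (Xₖ−Xₖ₋₁)(Yₖ+Yₖ₋₁) = (1/8)(0.0040+0.0000) + (1/8)(0.0470+0.0040) + (1/8)(0.0910+0.0470) + (1/8)(0.1470+0.0910) + (1/8)(0.2360+0.1470) + (1/8)(0.4290+0.2360) + (1/8)(0.7050+0.4290) + (1/8)(1.0000+0.7050)
  = 0.0005 + 0.0064 + 0.0173 + 0.0297 + 0.0479 + 0.0831 + 0.1418 + 0.2131 = 0.5398
G = 1 − 0.5398 = 0.4602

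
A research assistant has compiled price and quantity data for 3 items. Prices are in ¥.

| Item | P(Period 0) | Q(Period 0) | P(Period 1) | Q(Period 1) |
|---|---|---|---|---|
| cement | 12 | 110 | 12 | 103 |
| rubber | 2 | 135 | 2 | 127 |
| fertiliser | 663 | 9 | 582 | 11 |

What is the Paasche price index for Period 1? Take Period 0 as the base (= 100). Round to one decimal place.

Paasche price index uses current-period quantities as weights.
ΣP(Period 1)·Q(Period 1) = 12×103 + 2×127 + 582×11 = 1236 + 254 + 6402 = 7892
ΣP(Period 0)·Q(Period 1) = 12×103 + 2×127 + 663×11 = 1236 + 254 + 7293 = 8783
Index = 7892 / 8783 × 100 = 89.8554

89.9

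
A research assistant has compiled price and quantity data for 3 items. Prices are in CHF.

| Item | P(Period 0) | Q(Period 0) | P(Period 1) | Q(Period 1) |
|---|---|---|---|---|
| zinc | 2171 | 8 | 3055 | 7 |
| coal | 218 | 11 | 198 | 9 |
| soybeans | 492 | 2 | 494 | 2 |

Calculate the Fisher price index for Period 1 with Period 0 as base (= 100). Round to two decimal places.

133.09

Laspeyres component (base-period weights):
ΣP(Period 1)Q(Period 0) = 3055×8 + 198×11 + 494×2 = 24440 + 2178 + 988 = 27606
ΣP(Period 0)Q(Period 0) = 2171×8 + 218×11 + 492×2 = 17368 + 2398 + 984 = 20750
L = 27606 / 20750 × 100 = 133.0410
Paasche component (current-period weights):
ΣP(Period 1)Q(Period 1) = 3055×7 + 198×9 + 494×2 = 21385 + 1782 + 988 = 24155
ΣP(Period 0)Q(Period 1) = 2171×7 + 218×9 + 492×2 = 15197 + 1962 + 984 = 18143
P = 24155 / 18143 × 100 = 133.1367
Fisher = √(L × P) = √(133.0410 × 133.1367) = 133.0888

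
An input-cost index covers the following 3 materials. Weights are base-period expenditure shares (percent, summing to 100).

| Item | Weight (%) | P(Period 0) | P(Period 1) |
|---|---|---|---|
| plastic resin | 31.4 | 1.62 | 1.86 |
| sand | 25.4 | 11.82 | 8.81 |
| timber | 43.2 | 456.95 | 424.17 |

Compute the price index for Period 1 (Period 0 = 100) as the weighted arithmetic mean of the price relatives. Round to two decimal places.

plastic resin: 31.4 × (1.86/1.62) = 31.4 × 1.148148 = 36.0519
sand: 25.4 × (8.81/11.82) = 25.4 × 0.745347 = 18.9318
timber: 43.2 × (424.17/456.95) = 43.2 × 0.928263 = 40.1010
Index = Σ wᵢ·(p₁ᵢ/p₀ᵢ) = 36.0519 + 18.9318 + 40.1010 = 95.0846

95.08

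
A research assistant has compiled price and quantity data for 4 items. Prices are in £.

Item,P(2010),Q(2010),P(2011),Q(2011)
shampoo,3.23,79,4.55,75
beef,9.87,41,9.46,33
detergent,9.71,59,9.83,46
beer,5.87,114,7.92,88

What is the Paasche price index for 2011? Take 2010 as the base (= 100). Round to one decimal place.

117.7

Paasche price index uses current-period quantities as weights.
ΣP(2011)·Q(2011) = 4.55×75 + 9.46×33 + 9.83×46 + 7.92×88 = 341.25 + 312.18 + 452.18 + 696.96 = 1802.57
ΣP(2010)·Q(2011) = 3.23×75 + 9.87×33 + 9.71×46 + 5.87×88 = 242.25 + 325.71 + 446.66 + 516.56 = 1531.18
Index = 1802.57 / 1531.18 × 100 = 117.7242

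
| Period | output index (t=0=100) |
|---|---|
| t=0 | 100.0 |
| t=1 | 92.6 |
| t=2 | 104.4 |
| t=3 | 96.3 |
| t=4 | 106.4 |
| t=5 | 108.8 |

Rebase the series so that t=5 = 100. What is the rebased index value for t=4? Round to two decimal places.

97.79

Rebased(t=4) = 106.4 / 108.8 × 100 = 97.7941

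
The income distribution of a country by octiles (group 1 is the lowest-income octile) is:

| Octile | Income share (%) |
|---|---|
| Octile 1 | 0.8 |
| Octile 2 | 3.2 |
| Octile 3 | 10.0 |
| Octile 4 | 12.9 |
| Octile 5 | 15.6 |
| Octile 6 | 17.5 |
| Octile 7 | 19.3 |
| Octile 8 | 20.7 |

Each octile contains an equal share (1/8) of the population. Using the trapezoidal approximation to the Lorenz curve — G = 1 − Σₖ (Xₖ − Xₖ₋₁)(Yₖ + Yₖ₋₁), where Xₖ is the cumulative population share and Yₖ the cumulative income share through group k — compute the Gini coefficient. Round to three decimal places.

0.306

Cumulative income shares Yₖ: 0.0080, 0.0400, 0.1400, 0.2690, 0.4250, 0.6000, 0.7930, 1.0000
Σ (Xₖ−Xₖ₋₁)(Yₖ+Yₖ₋₁) = (1/8)(0.0080+0.0000) + (1/8)(0.0400+0.0080) + (1/8)(0.1400+0.0400) + (1/8)(0.2690+0.1400) + (1/8)(0.4250+0.2690) + (1/8)(0.6000+0.4250) + (1/8)(0.7930+0.6000) + (1/8)(1.0000+0.7930)
  = 0.0010 + 0.0060 + 0.0225 + 0.0511 + 0.0868 + 0.1281 + 0.1741 + 0.2241 = 0.6938
G = 1 − 0.6938 = 0.3062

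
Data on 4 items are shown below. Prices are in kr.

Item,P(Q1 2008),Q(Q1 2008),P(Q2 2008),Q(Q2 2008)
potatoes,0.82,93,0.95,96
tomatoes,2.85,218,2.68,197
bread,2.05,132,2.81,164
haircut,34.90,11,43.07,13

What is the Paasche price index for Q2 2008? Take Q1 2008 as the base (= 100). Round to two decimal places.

Paasche price index uses current-period quantities as weights.
ΣP(Q2 2008)·Q(Q2 2008) = 0.95×96 + 2.68×197 + 2.81×164 + 43.07×13 = 91.2 + 527.96 + 460.84 + 559.91 = 1639.91
ΣP(Q1 2008)·Q(Q2 2008) = 0.82×96 + 2.85×197 + 2.05×164 + 34.90×13 = 78.72 + 561.45 + 336.2 + 453.7 = 1430.07
Index = 1639.91 / 1430.07 × 100 = 114.6734

114.67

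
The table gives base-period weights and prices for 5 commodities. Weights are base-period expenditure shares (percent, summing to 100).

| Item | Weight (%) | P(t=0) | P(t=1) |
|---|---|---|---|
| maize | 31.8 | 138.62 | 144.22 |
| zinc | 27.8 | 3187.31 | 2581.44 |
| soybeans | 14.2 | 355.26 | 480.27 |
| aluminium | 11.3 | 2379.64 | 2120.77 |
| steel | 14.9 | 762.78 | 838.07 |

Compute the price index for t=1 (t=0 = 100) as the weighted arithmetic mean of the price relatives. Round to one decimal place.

101.2

maize: 31.8 × (144.22/138.62) = 31.8 × 1.040398 = 33.0847
zinc: 27.8 × (2581.44/3187.31) = 27.8 × 0.809912 = 22.5155
soybeans: 14.2 × (480.27/355.26) = 14.2 × 1.351883 = 19.1967
aluminium: 11.3 × (2120.77/2379.64) = 11.3 × 0.891215 = 10.0707
steel: 14.9 × (838.07/762.78) = 14.9 × 1.098705 = 16.3707
Index = Σ wᵢ·(p₁ᵢ/p₀ᵢ) = 33.0847 + 22.5155 + 19.1967 + 10.0707 + 16.3707 = 101.2384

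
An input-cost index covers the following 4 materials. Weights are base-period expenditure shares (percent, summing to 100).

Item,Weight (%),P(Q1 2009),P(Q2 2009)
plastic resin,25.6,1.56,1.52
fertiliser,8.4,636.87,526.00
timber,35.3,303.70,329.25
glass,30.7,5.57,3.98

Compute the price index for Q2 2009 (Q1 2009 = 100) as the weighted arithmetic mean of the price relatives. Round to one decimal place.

92.1

plastic resin: 25.6 × (1.52/1.56) = 25.6 × 0.974359 = 24.9436
fertiliser: 8.4 × (526.00/636.87) = 8.4 × 0.825914 = 6.9377
timber: 35.3 × (329.25/303.70) = 35.3 × 1.084129 = 38.2698
glass: 30.7 × (3.98/5.57) = 30.7 × 0.714542 = 21.9364
Index = Σ wᵢ·(p₁ᵢ/p₀ᵢ) = 24.9436 + 6.9377 + 38.2698 + 21.9364 = 92.0875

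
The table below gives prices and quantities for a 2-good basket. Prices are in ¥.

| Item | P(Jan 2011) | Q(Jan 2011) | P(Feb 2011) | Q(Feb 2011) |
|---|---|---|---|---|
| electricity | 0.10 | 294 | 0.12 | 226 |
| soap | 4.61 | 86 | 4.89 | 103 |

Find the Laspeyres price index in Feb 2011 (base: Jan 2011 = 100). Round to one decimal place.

Laspeyres price index uses base-period quantities as weights.
ΣP(Feb 2011)·Q(Jan 2011) = 0.12×294 + 4.89×86 = 35.28 + 420.54 = 455.82
ΣP(Jan 2011)·Q(Jan 2011) = 0.10×294 + 4.61×86 = 29.4 + 396.46 = 425.86
Index = 455.82 / 425.86 × 100 = 107.0352

107.0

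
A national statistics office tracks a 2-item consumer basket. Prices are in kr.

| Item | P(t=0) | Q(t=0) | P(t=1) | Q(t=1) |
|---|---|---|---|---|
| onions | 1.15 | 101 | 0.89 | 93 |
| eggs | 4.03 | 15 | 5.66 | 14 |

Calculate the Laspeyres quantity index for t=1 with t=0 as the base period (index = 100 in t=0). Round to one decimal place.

Laspeyres quantity index uses base-period prices as weights.
ΣP(t=0)·Q(t=1) = 1.15×93 + 4.03×14 = 106.95 + 56.42 = 163.37
ΣP(t=0)·Q(t=0) = 1.15×101 + 4.03×15 = 116.15 + 60.45 = 176.6
Index = 163.37 / 176.6 × 100 = 92.5085

92.5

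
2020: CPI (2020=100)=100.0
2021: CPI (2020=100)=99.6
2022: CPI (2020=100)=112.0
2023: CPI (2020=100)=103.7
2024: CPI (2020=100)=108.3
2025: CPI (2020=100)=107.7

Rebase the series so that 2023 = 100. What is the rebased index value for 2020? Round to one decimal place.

96.4

Rebased(2020) = 100.0 / 103.7 × 100 = 96.4320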